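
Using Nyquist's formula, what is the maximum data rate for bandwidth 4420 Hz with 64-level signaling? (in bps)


Rate = 2 * B * log2(M) = 2 * 4420 * 6.0 = 53040.0

53040.0 bps


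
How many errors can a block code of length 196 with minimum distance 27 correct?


Correction capability = floor((d-1)/2) = floor((27-1)/2) = 13

13 errors


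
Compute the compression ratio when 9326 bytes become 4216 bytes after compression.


Ratio = original / compressed = 9326 / 4216 = 2.212

2.212


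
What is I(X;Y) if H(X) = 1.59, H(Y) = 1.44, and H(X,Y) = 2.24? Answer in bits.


I(X;Y) = H(X) + H(Y) - H(X,Y) = 1.59 + 1.44 - 2.24 = 0.79

0.79 bits


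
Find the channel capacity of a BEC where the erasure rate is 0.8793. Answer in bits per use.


C = 1 - epsilon = 1 - 0.8793 = 0.1207

0.1207 bits


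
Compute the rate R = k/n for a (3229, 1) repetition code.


Rate = k/n = 1/3229

1/3229


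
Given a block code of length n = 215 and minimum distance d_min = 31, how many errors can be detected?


Detection capability = d_min - 1 = 31 - 1 = 30

30 errors


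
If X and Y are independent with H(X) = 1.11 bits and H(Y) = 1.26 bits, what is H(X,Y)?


For independent variables, H(X,Y) = H(X) + H(Y) = 1.11 + 1.26 = 2.37

2.37 bits


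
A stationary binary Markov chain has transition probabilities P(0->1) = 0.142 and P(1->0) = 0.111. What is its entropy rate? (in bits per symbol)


Stationary distribution: pi_0 = p10/(p01+p10) = 0.4387, pi_1 = 0.5613. Entropy rate H' = pi_0*H(p01) + pi_1*H(p10) = 0.4387*0.5895 + 0.5613*0.5029 = 0.5409

0.5409 bits/symbol


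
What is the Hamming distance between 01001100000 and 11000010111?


Count differing positions: ^ . . . ^ ^ ^ . ^ ^ ^ = 7 differences

7


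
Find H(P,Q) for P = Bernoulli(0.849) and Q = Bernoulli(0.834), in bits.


H(P,Q) = -p*log2(q) - (1-p)*log2(1-q). -0.849*log2(0.834) = 0.222337; -0.151*log2(0.166) = 0.391202. H(P,Q) = 0.222337 + 0.391202 = 0.6135

0.6135 bits


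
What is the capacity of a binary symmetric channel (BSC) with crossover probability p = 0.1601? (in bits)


H(p) = -p*log2(p) - (1-p)*log2(1-p) = -0.1601*log2(0.1601) - 0.8399*log2(0.8399) = 0.423137 + 0.211412 = 0.6345. C = 1 - H(p) = 1 - 0.6345 = 0.3655

0.3655 bits


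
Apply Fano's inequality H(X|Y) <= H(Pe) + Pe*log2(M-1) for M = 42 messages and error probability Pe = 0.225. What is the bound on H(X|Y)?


H(Pe) = -Pe*log2(Pe) - (1-Pe)*log2(1-Pe) = -0.225*log2(0.225) - 0.775*log2(0.775) = 0.484201 + 0.284992 = 0.7692. Pe*log2(M-1) = 0.225*log2(41) = 1.205449. Bound = H(Pe) + Pe*log2(M-1) = 0.484201 + 0.284992 + 1.205449 = 1.9746

1.9746 bits


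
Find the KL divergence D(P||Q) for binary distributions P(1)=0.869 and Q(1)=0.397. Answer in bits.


KL = p*log2(p/q) + (1-p)*log2((1-p)/(1-q)) = 0.869*log2(0.869/0.397) + 0.131*log2(0.131/0.603) = 0.6936

0.6936 bits


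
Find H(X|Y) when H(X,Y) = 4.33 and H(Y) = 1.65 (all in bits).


H(X|Y) = H(X,Y) - H(Y) = 4.33 - 1.65 = 2.68

2.68 bits


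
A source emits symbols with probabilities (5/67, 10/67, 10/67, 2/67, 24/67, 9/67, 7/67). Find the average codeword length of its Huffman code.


Huffman construction (repeatedly merge the two least-probable nodes; each merge adds 1 bit to every symbol beneath it): 2/67 + 5/67 = 7/67; 7/67 + 7/67 = 14/67; 9/67 + 10/67 = 19/67; 10/67 + 14/67 = 24/67; 19/67 + 24/67 = 43/67; 24/67 + 43/67 = 1. Resulting codeword lengths (in the order the probabilities were given): (4, 3, 2, 4, 2, 3, 3). L_avg = sum(p_i * l_i) = 5/67*4 + 10/67*3 + 10/67*2 + 2/67*4 + 24/67*2 + 9/67*3 + 7/67*3 = 174/67 = 2.597

2.597 bits


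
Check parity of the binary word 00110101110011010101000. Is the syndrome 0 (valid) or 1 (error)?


Syndrome = XOR of all bits = 0 XOR 0 XOR 1 XOR 1 XOR 0 XOR 1 XOR 0 XOR 1 XOR 1 XOR 1 XOR 0 XOR 0 XOR 1 XOR 1 XOR 0 XOR 1 XOR 0 XOR 1 XOR 0 XOR 1 XOR 0 XOR 0 XOR 0 = 1

1


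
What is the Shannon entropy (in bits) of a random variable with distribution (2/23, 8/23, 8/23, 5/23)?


H = -sum(p_i * log2(p_i)). Terms: -(2/23)*log2(2/23) = 0.306397; -(8/23)*log2(8/23) = 0.529935; -(8/23)*log2(8/23) = 0.529935; -(5/23)*log2(5/23) = 0.478616. H = 0.306397 + 0.529935 + 0.529935 + 0.478616 = 1.8449

1.8449 bits


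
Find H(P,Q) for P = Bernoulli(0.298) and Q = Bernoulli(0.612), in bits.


H(P,Q) = -p*log2(q) - (1-p)*log2(1-q). -0.298*log2(0.612) = 0.211102; -0.702*log2(0.388) = 0.958842. H(P,Q) = 0.211102 + 0.958842 = 1.1699

1.1699 bits


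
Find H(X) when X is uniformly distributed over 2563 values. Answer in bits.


H = log2(n) = log2(2563) = 11.3236

11.3236 bits


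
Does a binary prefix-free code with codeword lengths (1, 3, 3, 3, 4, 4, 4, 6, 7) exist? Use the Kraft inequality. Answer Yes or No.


Kraft sum = sum(2^(-l_i)) = 1.0859, need <= 1. Result: violated (a binary prefix-free code with these lengths cannot exist)

No


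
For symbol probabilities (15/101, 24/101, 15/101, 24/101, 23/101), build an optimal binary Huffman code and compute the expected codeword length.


Huffman construction (repeatedly merge the two least-probable nodes; each merge adds 1 bit to every symbol beneath it): 15/101 + 15/101 = 30/101; 23/101 + 24/101 = 47/101; 24/101 + 30/101 = 54/101; 47/101 + 54/101 = 1. Resulting codeword lengths (in the order the probabilities were given): (3, 2, 3, 2, 2). L_avg = sum(p_i * l_i) = 15/101*3 + 24/101*2 + 15/101*3 + 24/101*2 + 23/101*2 = 232/101 = 2.297

2.297 bits


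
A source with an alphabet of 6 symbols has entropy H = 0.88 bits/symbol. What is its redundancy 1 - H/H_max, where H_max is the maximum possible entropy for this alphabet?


H_max = log2(K) = log2(6) = 2.585 bits/symbol. Redundancy = 1 - H/H_max = 1 - 0.88/2.585 = 1 - 0.3404 = 0.6596

0.6596


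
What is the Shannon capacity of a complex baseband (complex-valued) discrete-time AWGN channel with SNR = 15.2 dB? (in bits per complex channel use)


SNR_linear = 10^(15.2/10) = 33.1131; C = log2(1 + SNR_linear) = log2(1 + 33.1131) = 5.0923

5.0923 bits/channel use


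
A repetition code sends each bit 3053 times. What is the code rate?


Rate = k/n = 1/3053

1/3053


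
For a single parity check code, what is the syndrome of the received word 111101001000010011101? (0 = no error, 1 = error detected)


Syndrome = XOR of all bits = 1 XOR 1 XOR 1 XOR 1 XOR 0 XOR 1 XOR 0 XOR 0 XOR 1 XOR 0 XOR 0 XOR 0 XOR 0 XOR 1 XOR 0 XOR 0 XOR 1 XOR 1 XOR 1 XOR 0 XOR 1 = 1

1


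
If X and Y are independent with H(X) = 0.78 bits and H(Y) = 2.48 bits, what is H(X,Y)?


For independent variables, H(X,Y) = H(X) + H(Y) = 0.78 + 2.48 = 3.26

3.26 bits


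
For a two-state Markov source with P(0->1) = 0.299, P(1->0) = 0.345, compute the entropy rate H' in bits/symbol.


Stationary distribution: pi_0 = p10/(p01+p10) = 0.5357, pi_1 = 0.4643. Entropy rate H' = pi_0*H(p01) + pi_1*H(p10) = 0.5357*0.8801 + 0.4643*0.9295 = 0.903

0.903 bits/symbol


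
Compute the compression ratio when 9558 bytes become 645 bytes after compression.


Ratio = original / compressed = 9558 / 645 = 14.8186

14.8186


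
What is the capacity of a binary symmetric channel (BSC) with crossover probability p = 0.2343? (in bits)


H(p) = -p*log2(p) - (1-p)*log2(1-p) = -0.2343*log2(0.2343) - 0.7657*log2(0.7657) = 0.490524 + 0.294908 = 0.7854. C = 1 - H(p) = 1 - 0.7854 = 0.2146

0.2146 bits


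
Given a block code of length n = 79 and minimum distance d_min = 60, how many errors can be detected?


Detection capability = d_min - 1 = 60 - 1 = 59

59 errors


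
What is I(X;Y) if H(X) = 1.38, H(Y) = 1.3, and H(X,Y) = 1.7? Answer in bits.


I(X;Y) = H(X) + H(Y) - H(X,Y) = 1.38 + 1.3 - 1.7 = 0.98

0.98 bits


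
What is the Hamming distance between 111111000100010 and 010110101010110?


Count differing positions: ^ . ^ . . ^ ^ . ^ ^ ^ . ^ . . = 8 differences

8


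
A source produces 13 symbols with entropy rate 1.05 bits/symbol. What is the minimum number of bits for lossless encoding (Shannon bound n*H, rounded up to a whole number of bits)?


Minimum bits >= n * H = 13 * 1.05 = 13.65, rounded up to a whole number of bits = 14

14 bits


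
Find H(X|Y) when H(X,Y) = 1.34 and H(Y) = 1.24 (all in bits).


H(X|Y) = H(X,Y) - H(Y) = 1.34 - 1.24 = 0.1

0.1 bits


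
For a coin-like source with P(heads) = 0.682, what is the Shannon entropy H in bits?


H = -p*log2(p) - (1-p)*log2(1-p). -0.682*log2(0.682) = 0.376571; -0.318*log2(0.318) = 0.525623. H = 0.376571 + 0.525623 = 0.9022

0.9022 bits


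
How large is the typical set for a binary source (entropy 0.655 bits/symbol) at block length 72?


log2|A_typical| = nH = 72 * 0.655 = 47.16, so |A_typical| ~ 2^47.16 = 1.572e+14

1.572e+14


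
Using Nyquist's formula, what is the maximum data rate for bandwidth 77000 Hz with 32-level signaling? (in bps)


Rate = 2 * B * log2(M) = 2 * 77000 * 5.0 = 770000.0

770000.0 bps


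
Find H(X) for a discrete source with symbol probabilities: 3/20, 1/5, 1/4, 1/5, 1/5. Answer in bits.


H = -sum(p_i * log2(p_i)). Terms: -(3/20)*log2(3/20) = 0.410545; -(1/5)*log2(1/5) = 0.464386; -(1/4)*log2(1/4) = 0.500000; -(1/5)*log2(1/5) = 0.464386; -(1/5)*log2(1/5) = 0.464386. H = 0.410545 + 0.464386 + 0.500000 + 0.464386 + 0.464386 = 2.3037

2.3037 bits


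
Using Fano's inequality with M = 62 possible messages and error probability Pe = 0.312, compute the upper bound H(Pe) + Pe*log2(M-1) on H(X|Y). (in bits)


H(Pe) = -Pe*log2(Pe) - (1-Pe)*log2(1-Pe) = -0.312*log2(0.312) - 0.688*log2(0.688) = 0.524279 + 0.371189 = 0.8955. Pe*log2(M-1) = 0.312*log2(61) = 1.850390. Bound = H(Pe) + Pe*log2(M-1) = 0.524279 + 0.371189 + 1.850390 = 2.7459

2.7459 bits


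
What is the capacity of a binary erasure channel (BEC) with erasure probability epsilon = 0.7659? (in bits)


C = 1 - epsilon = 1 - 0.7659 = 0.2341

0.2341 bits


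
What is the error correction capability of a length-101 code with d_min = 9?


Correction capability = floor((d-1)/2) = floor((9-1)/2) = 4

4 errors


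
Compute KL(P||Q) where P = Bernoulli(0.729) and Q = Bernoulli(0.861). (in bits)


KL = p*log2(p/q) + (1-p)*log2((1-p)/(1-q)) = 0.729*log2(0.729/0.861) + 0.271*log2(0.271/0.139) = 0.086

0.086 bits


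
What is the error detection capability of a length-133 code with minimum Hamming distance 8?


Detection capability = d_min - 1 = 8 - 1 = 7

7 errors


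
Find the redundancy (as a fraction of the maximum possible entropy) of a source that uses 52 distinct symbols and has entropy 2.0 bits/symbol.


H_max = log2(K) = log2(52) = 5.7004 bits/symbol. Redundancy = 1 - H/H_max = 1 - 2.0/5.7004 = 1 - 0.3509 = 0.6491

0.6491


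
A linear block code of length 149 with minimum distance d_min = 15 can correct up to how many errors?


Correction capability = floor((d-1)/2) = floor((15-1)/2) = 7

7 errors


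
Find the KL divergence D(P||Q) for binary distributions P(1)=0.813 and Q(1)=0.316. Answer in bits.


KL = p*log2(p/q) + (1-p)*log2((1-p)/(1-q)) = 0.813*log2(0.813/0.316) + 0.187*log2(0.187/0.684) = 0.7585

0.7585 bits


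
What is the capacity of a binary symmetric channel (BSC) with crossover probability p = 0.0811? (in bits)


H(p) = -p*log2(p) - (1-p)*log2(1-p) = -0.0811*log2(0.0811) - 0.9189*log2(0.9189) = 0.293919 + 0.112124 = 0.406. C = 1 - H(p) = 1 - 0.406 = 0.594

0.594 bits


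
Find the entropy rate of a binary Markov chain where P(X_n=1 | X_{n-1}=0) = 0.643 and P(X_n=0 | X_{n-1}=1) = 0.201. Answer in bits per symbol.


Stationary distribution: pi_0 = p10/(p01+p10) = 0.2382, pi_1 = 0.7618. Entropy rate H' = pi_0*H(p01) + pi_1*H(p10) = 0.2382*0.9402 + 0.7618*0.7239 = 0.7754

0.7754 bits/symbol


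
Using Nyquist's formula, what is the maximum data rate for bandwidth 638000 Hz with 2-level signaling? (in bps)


Rate = 2 * B * log2(M) = 2 * 638000 * 1.0 = 1276000.0

1276000.0 bps


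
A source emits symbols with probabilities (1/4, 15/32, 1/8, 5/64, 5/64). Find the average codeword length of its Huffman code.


Huffman construction (repeatedly merge the two least-probable nodes; each merge adds 1 bit to every symbol beneath it): 5/64 + 5/64 = 5/32; 1/8 + 5/32 = 9/32; 1/4 + 9/32 = 17/32; 15/32 + 17/32 = 1. Resulting codeword lengths (in the order the probabilities were given): (2, 1, 3, 4, 4). L_avg = sum(p_i * l_i) = 1/4*2 + 15/32*1 + 1/8*3 + 5/64*4 + 5/64*4 = 63/32 = 1.9688

1.9688 bits


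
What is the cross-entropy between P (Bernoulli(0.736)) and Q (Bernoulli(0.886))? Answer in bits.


H(P,Q) = -p*log2(q) - (1-p)*log2(1-q). -0.736*log2(0.886) = 0.128521; -0.264*log2(0.114) = 0.827084. H(P,Q) = 0.128521 + 0.827084 = 0.9556

0.9556 bits


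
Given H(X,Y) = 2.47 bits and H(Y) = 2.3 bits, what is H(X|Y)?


H(X|Y) = H(X,Y) - H(Y) = 2.47 - 2.3 = 0.17

0.17 bits


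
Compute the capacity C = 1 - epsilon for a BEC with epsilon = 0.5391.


C = 1 - epsilon = 1 - 0.5391 = 0.4609

0.4609 bits


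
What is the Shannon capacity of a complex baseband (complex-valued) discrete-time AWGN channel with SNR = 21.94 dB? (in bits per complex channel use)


SNR_linear = 10^(21.94/10) = 156.3148; C = log2(1 + SNR_linear) = log2(1 + 156.3148) = 7.2975

7.2975 bits/channel use


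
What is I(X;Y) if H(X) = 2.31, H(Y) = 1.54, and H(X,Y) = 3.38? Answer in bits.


I(X;Y) = H(X) + H(Y) - H(X,Y) = 2.31 + 1.54 - 3.38 = 0.47

0.47 bits


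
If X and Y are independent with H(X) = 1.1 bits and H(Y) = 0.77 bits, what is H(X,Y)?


For independent variables, H(X,Y) = H(X) + H(Y) = 1.1 + 0.77 = 1.87

1.87 bits


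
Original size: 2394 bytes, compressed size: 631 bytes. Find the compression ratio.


Ratio = original / compressed = 2394 / 631 = 3.794

3.794


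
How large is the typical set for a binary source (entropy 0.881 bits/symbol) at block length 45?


log2|A_typical| = nH = 45 * 0.881 = 39.645, so |A_typical| ~ 2^39.645 = 8.597e+11

8.597e+11


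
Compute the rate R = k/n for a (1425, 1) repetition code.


Rate = k/n = 1/1425

1/1425


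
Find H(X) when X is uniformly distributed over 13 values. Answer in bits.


H = log2(n) = log2(13) = 3.7004

3.7004 bits


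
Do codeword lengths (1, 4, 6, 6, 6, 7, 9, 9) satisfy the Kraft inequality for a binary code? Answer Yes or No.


Kraft sum = sum(2^(-l_i)) = 0.6211, need <= 1. Result: satisfied (a binary prefix-free code with these lengths exists)

Yes


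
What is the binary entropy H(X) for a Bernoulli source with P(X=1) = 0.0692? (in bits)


H = -p*log2(p) - (1-p)*log2(1-p). -0.0692*log2(0.0692) = 0.266633; -0.9308*log2(0.9308) = 0.096298. H = 0.266633 + 0.096298 = 0.3629

0.3629 bits


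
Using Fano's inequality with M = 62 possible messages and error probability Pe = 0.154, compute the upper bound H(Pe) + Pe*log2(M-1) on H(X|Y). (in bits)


H(Pe) = -Pe*log2(Pe) - (1-Pe)*log2(1-Pe) = -0.154*log2(0.154) - 0.846*log2(0.846) = 0.415646 + 0.204115 = 0.6198. Pe*log2(M-1) = 0.154*log2(61) = 0.913334. Bound = H(Pe) + Pe*log2(M-1) = 0.415646 + 0.204115 + 0.913334 = 1.5331

1.5331 bits


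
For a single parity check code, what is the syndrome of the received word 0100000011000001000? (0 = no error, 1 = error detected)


Syndrome = XOR of all bits = 0 XOR 1 XOR 0 XOR 0 XOR 0 XOR 0 XOR 0 XOR 0 XOR 1 XOR 1 XOR 0 XOR 0 XOR 0 XOR 0 XOR 0 XOR 1 XOR 0 XOR 0 XOR 0 = 0

0


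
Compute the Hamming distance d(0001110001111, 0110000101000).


Count differing positions: . ^ ^ ^ ^ ^ . ^ . . ^ ^ ^ = 9 differences

9


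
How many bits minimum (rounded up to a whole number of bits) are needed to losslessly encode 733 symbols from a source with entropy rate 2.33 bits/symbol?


Minimum bits >= n * H = 733 * 2.33 = 1707.89, rounded up to a whole number of bits = 1708

1708 bits


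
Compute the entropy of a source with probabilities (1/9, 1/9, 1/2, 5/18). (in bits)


H = -sum(p_i * log2(p_i)). Terms: -(1/9)*log2(1/9) = 0.352214; -(1/9)*log2(1/9) = 0.352214; -(1/2)*log2(1/2) = 0.500000; -(5/18)*log2(5/18) = 0.513332. H = 0.352214 + 0.352214 + 0.500000 + 0.513332 = 1.7178

1.7178 bits


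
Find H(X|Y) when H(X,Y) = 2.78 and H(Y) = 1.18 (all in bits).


H(X|Y) = H(X,Y) - H(Y) = 2.78 - 1.18 = 1.6

1.6 bits


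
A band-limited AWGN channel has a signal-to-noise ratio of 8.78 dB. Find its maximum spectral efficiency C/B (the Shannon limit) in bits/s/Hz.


SNR_linear = 10^(8.78/10) = 7.5509; C/B = log2(1 + SNR_linear) = log2(1 + 7.5509) = 3.0961

3.0961 bits/s/Hz


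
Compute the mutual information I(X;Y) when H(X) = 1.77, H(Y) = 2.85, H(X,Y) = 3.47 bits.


I(X;Y) = H(X) + H(Y) - H(X,Y) = 1.77 + 2.85 - 3.47 = 1.15

1.15 bits


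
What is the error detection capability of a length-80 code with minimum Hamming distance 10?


Detection capability = d_min - 1 = 10 - 1 = 9

9 errors


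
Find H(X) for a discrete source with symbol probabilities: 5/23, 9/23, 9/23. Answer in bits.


H = -sum(p_i * log2(p_i)). Terms: -(5/23)*log2(5/23) = 0.478616; -(9/23)*log2(9/23) = 0.529684; -(9/23)*log2(9/23) = 0.529684. H = 0.478616 + 0.529684 + 0.529684 = 1.538

1.538 bits


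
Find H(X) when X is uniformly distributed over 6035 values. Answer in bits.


H = log2(n) = log2(6035) = 12.5591

12.5591 bits


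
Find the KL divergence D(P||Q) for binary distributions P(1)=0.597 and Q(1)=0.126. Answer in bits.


KL = p*log2(p/q) + (1-p)*log2((1-p)/(1-q)) = 0.597*log2(0.597/0.126) + 0.403*log2(0.403/0.874) = 0.8898

0.8898 bits


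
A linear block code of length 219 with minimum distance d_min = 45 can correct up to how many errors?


Correction capability = floor((d-1)/2) = floor((45-1)/2) = 22

22 errors


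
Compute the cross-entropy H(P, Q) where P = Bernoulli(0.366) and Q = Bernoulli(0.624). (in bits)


H(P,Q) = -p*log2(q) - (1-p)*log2(1-q). -0.366*log2(0.624) = 0.249020; -0.634*log2(0.376) = 0.894698. H(P,Q) = 0.249020 + 0.894698 = 1.1437

1.1437 bits


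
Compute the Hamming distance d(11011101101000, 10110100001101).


Count differing positions: . ^ ^ . ^ . . ^ ^ . . ^ . ^ = 7 differences

7


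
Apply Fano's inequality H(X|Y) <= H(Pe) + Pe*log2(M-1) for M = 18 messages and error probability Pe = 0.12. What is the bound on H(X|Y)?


H(Pe) = -Pe*log2(Pe) - (1-Pe)*log2(1-Pe) = -0.12*log2(0.12) - 0.88*log2(0.88) = 0.367067 + 0.162294 = 0.5294. Pe*log2(M-1) = 0.12*log2(17) = 0.490496. Bound = H(Pe) + Pe*log2(M-1) = 0.367067 + 0.162294 + 0.490496 = 1.0199

1.0199 bits


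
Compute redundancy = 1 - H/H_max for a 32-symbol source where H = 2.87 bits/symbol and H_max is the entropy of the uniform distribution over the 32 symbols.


H_max = log2(K) = log2(32) = 5.0 bits/symbol. Redundancy = 1 - H/H_max = 1 - 2.87/5.0 = 1 - 0.574 = 0.426

0.426


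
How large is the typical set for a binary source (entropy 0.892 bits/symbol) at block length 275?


log2|A_typical| = nH = 275 * 0.892 = 245.3, so |A_typical| ~ 2^245.3 = 6.961e+73

6.961e+73


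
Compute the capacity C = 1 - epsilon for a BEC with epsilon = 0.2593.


C = 1 - epsilon = 1 - 0.2593 = 0.7407

0.7407 bits


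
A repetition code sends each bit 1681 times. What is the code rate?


Rate = k/n = 1/1681

1/1681


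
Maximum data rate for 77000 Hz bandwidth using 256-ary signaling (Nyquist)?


Rate = 2 * B * log2(M) = 2 * 77000 * 8.0 = 1232000.0

1232000.0 bps


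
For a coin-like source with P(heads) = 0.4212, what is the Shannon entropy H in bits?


H = -p*log2(p) - (1-p)*log2(1-p). -0.4212*log2(0.4212) = 0.525414; -0.5788*log2(0.5788) = 0.456594. H = 0.525414 + 0.456594 = 0.982

0.982 bits


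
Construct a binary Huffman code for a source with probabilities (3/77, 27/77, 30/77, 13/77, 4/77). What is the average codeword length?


Huffman construction (repeatedly merge the two least-probable nodes; each merge adds 1 bit to every symbol beneath it): 3/77 + 4/77 = 1/11; 1/11 + 13/77 = 20/77; 20/77 + 27/77 = 47/77; 30/77 + 47/77 = 1. Resulting codeword lengths (in the order the probabilities were given): (4, 2, 1, 3, 4). L_avg = sum(p_i * l_i) = 3/77*4 + 27/77*2 + 30/77*1 + 13/77*3 + 4/77*4 = 151/77 = 1.961

1.961 bits


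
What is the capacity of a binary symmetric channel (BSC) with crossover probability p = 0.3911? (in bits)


H(p) = -p*log2(p) - (1-p)*log2(1-p) = -0.3911*log2(0.3911) - 0.6089*log2(0.6089) = 0.529702 + 0.435804 = 0.9655. C = 1 - H(p) = 1 - 0.9655 = 0.0345

0.0345 bits


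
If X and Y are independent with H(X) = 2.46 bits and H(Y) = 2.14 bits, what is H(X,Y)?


For independent variables, H(X,Y) = H(X) + H(Y) = 2.46 + 2.14 = 4.6

4.6 bits


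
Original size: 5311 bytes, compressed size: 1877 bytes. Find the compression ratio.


Ratio = original / compressed = 5311 / 1877 = 2.8295

2.8295


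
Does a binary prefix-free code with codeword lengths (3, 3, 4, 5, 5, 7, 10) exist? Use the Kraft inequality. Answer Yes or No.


Kraft sum = sum(2^(-l_i)) = 0.3838, need <= 1. Result: satisfied (a binary prefix-free code with these lengths exists)

Yes


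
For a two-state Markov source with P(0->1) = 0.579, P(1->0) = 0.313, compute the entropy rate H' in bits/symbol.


Stationary distribution: pi_0 = p10/(p01+p10) = 0.3509, pi_1 = 0.6491. Entropy rate H' = pi_0*H(p01) + pi_1*H(p10) = 0.3509*0.9819 + 0.6491*0.8966 = 0.9265

0.9265 bits/symbol


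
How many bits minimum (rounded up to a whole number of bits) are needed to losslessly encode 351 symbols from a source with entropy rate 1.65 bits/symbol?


Minimum bits >= n * H = 351 * 1.65 = 579.15, rounded up to a whole number of bits = 580

580 bits


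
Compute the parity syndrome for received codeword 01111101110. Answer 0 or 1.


Syndrome = XOR of all bits = 0 XOR 1 XOR 1 XOR 1 XOR 1 XOR 1 XOR 0 XOR 1 XOR 1 XOR 1 XOR 0 = 0

0


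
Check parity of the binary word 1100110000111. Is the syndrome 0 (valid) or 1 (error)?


Syndrome = XOR of all bits = 1 XOR 1 XOR 0 XOR 0 XOR 1 XOR 1 XOR 0 XOR 0 XOR 0 XOR 0 XOR 1 XOR 1 XOR 1 = 1

1


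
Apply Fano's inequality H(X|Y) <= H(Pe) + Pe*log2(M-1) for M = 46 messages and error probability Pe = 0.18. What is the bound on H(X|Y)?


H(Pe) = -Pe*log2(Pe) - (1-Pe)*log2(1-Pe) = -0.18*log2(0.18) - 0.82*log2(0.82) = 0.445308 + 0.234769 = 0.6801. Pe*log2(M-1) = 0.18*log2(45) = 0.988534. Bound = H(Pe) + Pe*log2(M-1) = 0.445308 + 0.234769 + 0.988534 = 1.6686

1.6686 bits


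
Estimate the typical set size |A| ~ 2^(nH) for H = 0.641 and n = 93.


log2|A_typical| = nH = 93 * 0.641 = 59.613, so |A_typical| ~ 2^59.613 = 8.817e+17

8.817e+17


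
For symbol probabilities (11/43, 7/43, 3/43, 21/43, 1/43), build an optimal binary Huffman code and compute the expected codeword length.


Huffman construction (repeatedly merge the two least-probable nodes; each merge adds 1 bit to every symbol beneath it): 1/43 + 3/43 = 4/43; 4/43 + 7/43 = 11/43; 11/43 + 11/43 = 22/43; 21/43 + 22/43 = 1. Resulting codeword lengths (in the order the probabilities were given): (2, 3, 4, 1, 4). L_avg = sum(p_i * l_i) = 11/43*2 + 7/43*3 + 3/43*4 + 21/43*1 + 1/43*4 = 80/43 = 1.8605

1.8605 bits


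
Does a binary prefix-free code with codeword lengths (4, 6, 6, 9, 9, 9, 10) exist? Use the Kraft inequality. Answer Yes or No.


Kraft sum = sum(2^(-l_i)) = 0.1006, need <= 1. Result: satisfied (a binary prefix-free code with these lengths exists)

Yes


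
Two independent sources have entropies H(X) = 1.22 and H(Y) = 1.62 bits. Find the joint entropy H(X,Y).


For independent variables, H(X,Y) = H(X) + H(Y) = 1.22 + 1.62 = 2.84

2.84 bits


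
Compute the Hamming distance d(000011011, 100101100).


Count differing positions: ^ . . ^ ^ . ^ ^ ^ = 6 differences

6


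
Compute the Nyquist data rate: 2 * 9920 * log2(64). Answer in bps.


Rate = 2 * B * log2(M) = 2 * 9920 * 6.0 = 119040.0

119040.0 bps


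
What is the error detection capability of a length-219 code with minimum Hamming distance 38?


Detection capability = d_min - 1 = 38 - 1 = 37

37 errors


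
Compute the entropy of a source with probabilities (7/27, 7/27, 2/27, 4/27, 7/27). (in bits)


H = -sum(p_i * log2(p_i)). Terms: -(7/27)*log2(7/27) = 0.504916; -(7/27)*log2(7/27) = 0.504916; -(2/27)*log2(2/27) = 0.278140; -(4/27)*log2(4/27) = 0.408131; -(7/27)*log2(7/27) = 0.504916. H = 0.504916 + 0.504916 + 0.278140 + 0.408131 + 0.504916 = 2.201

2.201 bits


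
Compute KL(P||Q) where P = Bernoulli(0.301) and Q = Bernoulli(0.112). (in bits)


KL = p*log2(p/q) + (1-p)*log2((1-p)/(1-q)) = 0.301*log2(0.301/0.112) + 0.699*log2(0.699/0.888) = 0.188

0.188 bits


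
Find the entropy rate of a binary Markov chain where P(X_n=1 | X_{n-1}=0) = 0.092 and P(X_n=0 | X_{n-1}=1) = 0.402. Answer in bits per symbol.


Stationary distribution: pi_0 = p10/(p01+p10) = 0.8138, pi_1 = 0.1862. Entropy rate H' = pi_0*H(p01) + pi_1*H(p10) = 0.8138*0.4431 + 0.1862*0.9721 = 0.5416

0.5416 bits/symbol


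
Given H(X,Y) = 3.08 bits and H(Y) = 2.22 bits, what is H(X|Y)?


H(X|Y) = H(X,Y) - H(Y) = 3.08 - 2.22 = 0.86

0.86 bits


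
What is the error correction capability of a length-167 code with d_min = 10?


Correction capability = floor((d-1)/2) = floor((10-1)/2) = 4

4 errors


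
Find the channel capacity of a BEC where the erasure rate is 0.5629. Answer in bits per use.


C = 1 - epsilon = 1 - 0.5629 = 0.4371

0.4371 bits


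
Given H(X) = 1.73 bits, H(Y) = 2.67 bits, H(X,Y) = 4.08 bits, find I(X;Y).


I(X;Y) = H(X) + H(Y) - H(X,Y) = 1.73 + 2.67 - 4.08 = 0.32

0.32 bits


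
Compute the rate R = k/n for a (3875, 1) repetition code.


Rate = k/n = 1/3875

1/3875


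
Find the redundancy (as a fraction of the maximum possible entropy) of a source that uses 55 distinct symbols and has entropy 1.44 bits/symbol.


H_max = log2(K) = log2(55) = 5.7814 bits/symbol. Redundancy = 1 - H/H_max = 1 - 1.44/5.7814 = 1 - 0.2491 = 0.7509

0.7509


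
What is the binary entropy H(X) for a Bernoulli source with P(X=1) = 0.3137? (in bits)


H = -p*log2(p) - (1-p)*log2(1-p). -0.3137*log2(0.3137) = 0.524677; -0.6863*log2(0.6863) = 0.372722. H = 0.524677 + 0.372722 = 0.8974

0.8974 bits


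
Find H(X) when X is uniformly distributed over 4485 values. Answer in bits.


H = log2(n) = log2(4485) = 12.1309

12.1309 bits


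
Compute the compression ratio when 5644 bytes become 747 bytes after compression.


Ratio = original / compressed = 5644 / 747 = 7.5556

7.5556


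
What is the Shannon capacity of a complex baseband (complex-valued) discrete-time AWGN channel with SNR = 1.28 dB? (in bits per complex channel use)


SNR_linear = 10^(1.28/10) = 1.3428; C = log2(1 + SNR_linear) = log2(1 + 1.3428) = 1.2282

1.2282 bits/channel use


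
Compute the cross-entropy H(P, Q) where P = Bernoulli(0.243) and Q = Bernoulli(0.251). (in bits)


H(P,Q) = -p*log2(q) - (1-p)*log2(1-q). -0.243*log2(0.251) = 0.484600; -0.757*log2(0.749) = 0.315641. H(P,Q) = 0.484600 + 0.315641 = 0.8002

0.8002 bits


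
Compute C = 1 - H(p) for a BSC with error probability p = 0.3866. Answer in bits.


H(p) = -p*log2(p) - (1-p)*log2(1-p) = -0.3866*log2(0.3866) - 0.6134*log2(0.6134) = 0.530062 + 0.432508 = 0.9626. C = 1 - H(p) = 1 - 0.9626 = 0.0374

0.0374 bits


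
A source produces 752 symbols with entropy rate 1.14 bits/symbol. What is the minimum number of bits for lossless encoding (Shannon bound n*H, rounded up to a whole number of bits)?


Minimum bits >= n * H = 752 * 1.14 = 857.28, rounded up to a whole number of bits = 858

858 bits


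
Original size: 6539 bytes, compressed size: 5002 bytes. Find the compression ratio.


Ratio = original / compressed = 6539 / 5002 = 1.3073

1.3073


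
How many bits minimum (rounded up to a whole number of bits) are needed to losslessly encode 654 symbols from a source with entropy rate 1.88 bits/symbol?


Minimum bits >= n * H = 654 * 1.88 = 1229.52, rounded up to a whole number of bits = 1230

1230 bits


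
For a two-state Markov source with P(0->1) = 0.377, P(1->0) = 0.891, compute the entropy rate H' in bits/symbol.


Stationary distribution: pi_0 = p10/(p01+p10) = 0.7027, pi_1 = 0.2973. Entropy rate H' = pi_0*H(p01) + pi_1*H(p10) = 0.7027*0.9559 + 0.2973*0.4969 = 0.8194

0.8194 bits/symbol


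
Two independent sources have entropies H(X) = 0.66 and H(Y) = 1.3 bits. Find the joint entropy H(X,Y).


For independent variables, H(X,Y) = H(X) + H(Y) = 0.66 + 1.3 = 1.96

1.96 bits


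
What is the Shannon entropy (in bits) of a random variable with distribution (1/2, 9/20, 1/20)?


H = -sum(p_i * log2(p_i)). Terms: -(1/2)*log2(1/2) = 0.500000; -(9/20)*log2(9/20) = 0.518401; -(1/20)*log2(1/20) = 0.216096. H = 0.500000 + 0.518401 + 0.216096 = 1.2345

1.2345 bits


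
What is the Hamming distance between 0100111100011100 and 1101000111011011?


Count differing positions: ^ . . ^ ^ ^ ^ . ^ ^ . . . ^ ^ ^ = 10 differences

10


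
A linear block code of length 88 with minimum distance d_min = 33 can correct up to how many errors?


Correction capability = floor((d-1)/2) = floor((33-1)/2) = 16

16 errors


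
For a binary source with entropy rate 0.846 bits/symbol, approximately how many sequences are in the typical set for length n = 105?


log2|A_typical| = nH = 105 * 0.846 = 88.83, so |A_typical| ~ 2^88.83 = 5.502e+26

5.502e+26


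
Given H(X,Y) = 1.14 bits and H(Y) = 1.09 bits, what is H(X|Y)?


H(X|Y) = H(X,Y) - H(Y) = 1.14 - 1.09 = 0.05

0.05 bits


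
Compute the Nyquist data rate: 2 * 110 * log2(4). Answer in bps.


Rate = 2 * B * log2(M) = 2 * 110 * 2.0 = 440.0

440.0 bps


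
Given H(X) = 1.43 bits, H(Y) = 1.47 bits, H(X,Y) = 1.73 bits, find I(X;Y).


I(X;Y) = H(X) + H(Y) - H(X,Y) = 1.43 + 1.47 - 1.73 = 1.17

1.17 bits


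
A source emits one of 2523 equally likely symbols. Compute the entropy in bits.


H = log2(n) = log2(2523) = 11.3009

11.3009 bits


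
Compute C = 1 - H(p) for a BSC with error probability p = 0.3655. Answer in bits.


H(p) = -p*log2(p) - (1-p)*log2(1-p) = -0.3655*log2(0.3655) - 0.6345*log2(0.6345) = 0.530727 + 0.416427 = 0.9472. C = 1 - H(p) = 1 - 0.9472 = 0.0528

0.0528 bits


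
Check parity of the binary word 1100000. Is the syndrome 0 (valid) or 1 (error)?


Syndrome = XOR of all bits = 1 XOR 1 XOR 0 XOR 0 XOR 0 XOR 0 XOR 0 = 0

0


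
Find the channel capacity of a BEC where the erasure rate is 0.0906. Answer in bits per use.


C = 1 - epsilon = 1 - 0.0906 = 0.9094

0.9094 bits


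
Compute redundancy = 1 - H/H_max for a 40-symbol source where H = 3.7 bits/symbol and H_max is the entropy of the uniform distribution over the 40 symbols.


H_max = log2(K) = log2(40) = 5.3219 bits/symbol. Redundancy = 1 - H/H_max = 1 - 3.7/5.3219 = 1 - 0.6952 = 0.3048

0.3048


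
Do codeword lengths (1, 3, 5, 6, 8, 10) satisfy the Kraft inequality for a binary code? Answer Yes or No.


Kraft sum = sum(2^(-l_i)) = 0.6768, need <= 1. Result: satisfied (a binary prefix-free code with these lengths exists)

Yes


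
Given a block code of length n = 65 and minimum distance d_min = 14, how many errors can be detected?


Detection capability = d_min - 1 = 14 - 1 = 13

13 errors


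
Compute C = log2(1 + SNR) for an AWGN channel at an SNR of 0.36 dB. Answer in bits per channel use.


SNR_linear = 10^(0.36/10) = 1.0864; C = log2(1 + SNR_linear) = log2(1 + 1.0864) = 1.061

1.061 bits/channel use


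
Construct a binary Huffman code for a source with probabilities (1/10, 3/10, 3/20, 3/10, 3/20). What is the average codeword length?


Huffman construction (repeatedly merge the two least-probable nodes; each merge adds 1 bit to every symbol beneath it): 1/10 + 3/20 = 1/4; 3/20 + 1/4 = 2/5; 3/10 + 3/10 = 3/5; 2/5 + 3/5 = 1. Resulting codeword lengths (in the order the probabilities were given): (3, 2, 3, 2, 2). L_avg = sum(p_i * l_i) = 1/10*3 + 3/10*2 + 3/20*3 + 3/10*2 + 3/20*2 = 9/4 = 2.25

2.25 bits


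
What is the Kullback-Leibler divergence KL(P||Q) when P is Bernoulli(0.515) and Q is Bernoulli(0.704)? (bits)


KL = p*log2(p/q) + (1-p)*log2((1-p)/(1-q)) = 0.515*log2(0.515/0.704) + 0.485*log2(0.485/0.296) = 0.1132

0.1132 bits


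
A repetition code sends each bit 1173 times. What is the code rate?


Rate = k/n = 1/1173

1/1173


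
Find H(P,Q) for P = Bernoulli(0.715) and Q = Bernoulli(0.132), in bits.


H(P,Q) = -p*log2(q) - (1-p)*log2(1-q). -0.715*log2(0.132) = 2.088794; -0.285*log2(0.868) = 0.058206. H(P,Q) = 2.088794 + 0.058206 = 2.147

2.147 bits


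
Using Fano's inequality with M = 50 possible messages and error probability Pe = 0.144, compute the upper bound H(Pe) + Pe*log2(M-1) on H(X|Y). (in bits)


H(Pe) = -Pe*log2(Pe) - (1-Pe)*log2(1-Pe) = -0.144*log2(0.144) - 0.856*log2(0.856) = 0.402604 + 0.192016 = 0.5946. Pe*log2(M-1) = 0.144*log2(49) = 0.808518. Bound = H(Pe) + Pe*log2(M-1) = 0.402604 + 0.192016 + 0.808518 = 1.4031

1.4031 bits


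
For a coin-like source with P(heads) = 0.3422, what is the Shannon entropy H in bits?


H = -p*log2(p) - (1-p)*log2(1-p). -0.3422*log2(0.3422) = 0.529414; -0.6578*log2(0.6578) = 0.397495. H = 0.529414 + 0.397495 = 0.9269

0.9269 bits


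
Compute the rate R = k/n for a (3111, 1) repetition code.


Rate = k/n = 1/3111

1/3111


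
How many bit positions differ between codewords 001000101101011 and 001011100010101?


Count differing positions: . . . . ^ ^ . . ^ ^ ^ ^ ^ ^ . = 8 differences

8


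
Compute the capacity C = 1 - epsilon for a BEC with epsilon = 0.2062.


C = 1 - epsilon = 1 - 0.2062 = 0.7938

0.7938 bits


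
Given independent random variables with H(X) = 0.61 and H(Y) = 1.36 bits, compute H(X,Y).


For independent variables, H(X,Y) = H(X) + H(Y) = 0.61 + 1.36 = 1.97

1.97 bits


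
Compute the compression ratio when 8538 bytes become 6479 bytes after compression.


Ratio = original / compressed = 8538 / 6479 = 1.3178

1.3178


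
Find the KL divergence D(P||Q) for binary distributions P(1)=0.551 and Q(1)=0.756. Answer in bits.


KL = p*log2(p/q) + (1-p)*log2((1-p)/(1-q)) = 0.551*log2(0.551/0.756) + 0.449*log2(0.449/0.244) = 0.1436

0.1436 bits


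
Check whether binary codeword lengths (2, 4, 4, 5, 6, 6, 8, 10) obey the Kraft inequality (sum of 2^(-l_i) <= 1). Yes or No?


Kraft sum = sum(2^(-l_i)) = 0.4424, need <= 1. Result: satisfied (a binary prefix-free code with these lengths exists)

Yes


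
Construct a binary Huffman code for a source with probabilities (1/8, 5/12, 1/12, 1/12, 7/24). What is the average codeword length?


Huffman construction (repeatedly merge the two least-probable nodes; each merge adds 1 bit to every symbol beneath it): 1/12 + 1/12 = 1/6; 1/8 + 1/6 = 7/24; 7/24 + 7/24 = 7/12; 5/12 + 7/12 = 1. Resulting codeword lengths (in the order the probabilities were given): (3, 1, 4, 4, 2). L_avg = sum(p_i * l_i) = 1/8*3 + 5/12*1 + 1/12*4 + 1/12*4 + 7/24*2 = 49/24 = 2.0417

2.0417 bits


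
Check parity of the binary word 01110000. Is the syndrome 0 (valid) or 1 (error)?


Syndrome = XOR of all bits = 0 XOR 1 XOR 1 XOR 1 XOR 0 XOR 0 XOR 0 XOR 0 = 1

1


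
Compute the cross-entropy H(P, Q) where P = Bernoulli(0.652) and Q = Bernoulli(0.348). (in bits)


H(P,Q) = -p*log2(q) - (1-p)*log2(1-q). -0.652*log2(0.348) = 0.992892; -0.348*log2(0.652) = 0.214736. H(P,Q) = 0.992892 + 0.214736 = 1.2076

1.2076 bits


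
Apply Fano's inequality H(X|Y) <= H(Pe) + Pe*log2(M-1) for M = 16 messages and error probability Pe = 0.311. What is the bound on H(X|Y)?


H(Pe) = -Pe*log2(Pe) - (1-Pe)*log2(1-Pe) = -0.311*log2(0.311) - 0.689*log2(0.689) = 0.524039 + 0.370285 = 0.8943. Pe*log2(M-1) = 0.311*log2(15) = 1.215043. Bound = H(Pe) + Pe*log2(M-1) = 0.524039 + 0.370285 + 1.215043 = 2.1094

2.1094 bits


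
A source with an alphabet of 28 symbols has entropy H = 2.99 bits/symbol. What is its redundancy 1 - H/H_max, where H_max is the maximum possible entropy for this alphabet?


H_max = log2(K) = log2(28) = 4.8074 bits/symbol. Redundancy = 1 - H/H_max = 1 - 2.99/4.8074 = 1 - 0.622 = 0.378

0.378


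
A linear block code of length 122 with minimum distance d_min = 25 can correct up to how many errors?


Correction capability = floor((d-1)/2) = floor((25-1)/2) = 12

12 errors


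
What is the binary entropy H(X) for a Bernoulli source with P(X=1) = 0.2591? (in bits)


H = -p*log2(p) - (1-p)*log2(1-p). -0.2591*log2(0.2591) = 0.504835; -0.7409*log2(0.7409) = 0.320550. H = 0.504835 + 0.320550 = 0.8254

0.8254 bits


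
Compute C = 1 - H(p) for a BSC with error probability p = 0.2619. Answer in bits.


H(p) = -p*log2(p) - (1-p)*log2(1-p) = -0.2619*log2(0.2619) - 0.7381*log2(0.7381) = 0.506230 + 0.323370 = 0.8296. C = 1 - H(p) = 1 - 0.8296 = 0.1704

0.1704 bits


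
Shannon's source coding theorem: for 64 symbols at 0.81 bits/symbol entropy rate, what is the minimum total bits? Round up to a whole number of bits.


Minimum bits >= n * H = 64 * 0.81 = 51.84, rounded up to a whole number of bits = 52

52 bits


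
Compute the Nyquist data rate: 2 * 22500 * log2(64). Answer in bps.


Rate = 2 * B * log2(M) = 2 * 22500 * 6.0 = 270000.0

270000.0 bps


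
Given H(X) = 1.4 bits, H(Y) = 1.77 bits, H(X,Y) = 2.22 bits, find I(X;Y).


I(X;Y) = H(X) + H(Y) - H(X,Y) = 1.4 + 1.77 - 2.22 = 0.95

0.95 bits


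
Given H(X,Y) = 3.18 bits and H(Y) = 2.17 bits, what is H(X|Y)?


H(X|Y) = H(X,Y) - H(Y) = 3.18 - 2.17 = 1.01

1.01 bits


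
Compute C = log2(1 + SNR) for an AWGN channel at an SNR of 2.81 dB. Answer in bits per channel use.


SNR_linear = 10^(2.81/10) = 1.9099; C = log2(1 + SNR_linear) = log2(1 + 1.9099) = 1.5409

1.5409 bits/channel use


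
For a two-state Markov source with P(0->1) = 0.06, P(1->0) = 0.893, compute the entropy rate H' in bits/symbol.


Stationary distribution: pi_0 = p10/(p01+p10) = 0.937, pi_1 = 0.063. Entropy rate H' = pi_0*H(p01) + pi_1*H(p10) = 0.937*0.3274 + 0.063*0.4908 = 0.3377

0.3377 bits/symbol


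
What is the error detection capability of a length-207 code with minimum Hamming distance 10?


Detection capability = d_min - 1 = 10 - 1 = 9

9 errors


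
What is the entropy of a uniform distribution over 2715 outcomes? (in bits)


H = log2(n) = log2(2715) = 11.4067

11.4067 bits


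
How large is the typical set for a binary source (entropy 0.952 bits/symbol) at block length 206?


log2|A_typical| = nH = 206 * 0.952 = 196.112, so |A_typical| ~ 2^196.112 = 1.085e+59

1.085e+59


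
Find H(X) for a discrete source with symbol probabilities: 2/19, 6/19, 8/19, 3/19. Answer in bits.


H = -sum(p_i * log2(p_i)). Terms: -(2/19)*log2(2/19) = 0.341887; -(6/19)*log2(6/19) = 0.525147; -(8/19)*log2(8/19) = 0.525443; -(3/19)*log2(3/19) = 0.420468. H = 0.341887 + 0.525147 + 0.525443 + 0.420468 = 1.8129

1.8129 bits


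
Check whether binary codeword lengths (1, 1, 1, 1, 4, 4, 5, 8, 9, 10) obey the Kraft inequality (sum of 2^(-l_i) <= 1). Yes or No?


Kraft sum = sum(2^(-l_i)) = 2.1631, need <= 1. Result: violated (a binary prefix-free code with these lengths cannot exist)

No


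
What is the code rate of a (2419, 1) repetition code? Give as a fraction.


Rate = k/n = 1/2419

1/2419


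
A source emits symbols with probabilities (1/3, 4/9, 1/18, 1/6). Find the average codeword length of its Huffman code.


Huffman construction (repeatedly merge the two least-probable nodes; each merge adds 1 bit to every symbol beneath it): 1/18 + 1/6 = 2/9; 2/9 + 1/3 = 5/9; 4/9 + 5/9 = 1. Resulting codeword lengths (in the order the probabilities were given): (2, 1, 3, 3). L_avg = sum(p_i * l_i) = 1/3*2 + 4/9*1 + 1/18*3 + 1/6*3 = 16/9 = 1.7778

1.7778 bits


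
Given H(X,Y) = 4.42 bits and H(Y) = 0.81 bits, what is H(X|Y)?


H(X|Y) = H(X,Y) - H(Y) = 4.42 - 0.81 = 3.61

3.61 bits
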